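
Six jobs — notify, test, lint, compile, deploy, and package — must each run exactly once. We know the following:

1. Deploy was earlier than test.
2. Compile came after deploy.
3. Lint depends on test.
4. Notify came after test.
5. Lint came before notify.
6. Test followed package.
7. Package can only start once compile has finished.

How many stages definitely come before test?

3

Directly stated before test: deploy and package.
Compile reaches test via compile → package → test.
No chain forces lint (or any of the others) ahead of test.
That's compile, deploy, and package — 3 in all.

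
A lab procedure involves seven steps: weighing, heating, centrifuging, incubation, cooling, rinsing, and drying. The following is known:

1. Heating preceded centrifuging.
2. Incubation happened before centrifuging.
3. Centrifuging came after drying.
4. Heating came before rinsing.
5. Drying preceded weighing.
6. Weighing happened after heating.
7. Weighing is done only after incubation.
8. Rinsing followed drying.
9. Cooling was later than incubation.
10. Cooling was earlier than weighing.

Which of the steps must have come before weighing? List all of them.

cooling, drying, heating, incubation

Directly stated before weighing: cooling, drying, heating, and incubation.
No chain forces rinsing (or any of the others) ahead of weighing.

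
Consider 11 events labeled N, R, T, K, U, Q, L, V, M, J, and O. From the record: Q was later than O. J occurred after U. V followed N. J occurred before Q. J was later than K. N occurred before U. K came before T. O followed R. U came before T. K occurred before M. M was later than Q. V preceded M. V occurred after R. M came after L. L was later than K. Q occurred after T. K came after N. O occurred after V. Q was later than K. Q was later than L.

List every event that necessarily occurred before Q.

Directly stated before Q: J, K, L, O, and T.
N reaches Q via N → K → Q.
R reaches Q via R → O → Q.
U reaches Q via U → T → Q.
Likewise V reaches Q by chaining the stated constraints.
No chain forces M ahead of Q.

J, K, L, N, O, R, T, U, V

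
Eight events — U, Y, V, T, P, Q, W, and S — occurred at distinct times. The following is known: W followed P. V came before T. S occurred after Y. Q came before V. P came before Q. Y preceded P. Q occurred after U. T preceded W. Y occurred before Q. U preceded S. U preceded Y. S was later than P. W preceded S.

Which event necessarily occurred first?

U has a chain of constraints placing it before every other event, so U must be first.

U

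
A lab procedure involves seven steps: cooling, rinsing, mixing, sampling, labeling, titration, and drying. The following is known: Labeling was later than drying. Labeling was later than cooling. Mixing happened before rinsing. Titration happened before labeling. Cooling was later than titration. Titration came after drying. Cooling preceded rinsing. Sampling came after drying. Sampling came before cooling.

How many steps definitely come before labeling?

Directly stated before labeling: cooling, drying, and titration.
Sampling reaches labeling via sampling → cooling → labeling.
That's cooling, drying, sampling, and titration — 4 in all.

4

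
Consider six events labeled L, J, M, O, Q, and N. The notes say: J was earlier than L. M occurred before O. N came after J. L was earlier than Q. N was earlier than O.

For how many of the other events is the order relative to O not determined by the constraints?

2

Forced before O: J, M, and N.
That leaves L and Q with no forced order relative to O — 2.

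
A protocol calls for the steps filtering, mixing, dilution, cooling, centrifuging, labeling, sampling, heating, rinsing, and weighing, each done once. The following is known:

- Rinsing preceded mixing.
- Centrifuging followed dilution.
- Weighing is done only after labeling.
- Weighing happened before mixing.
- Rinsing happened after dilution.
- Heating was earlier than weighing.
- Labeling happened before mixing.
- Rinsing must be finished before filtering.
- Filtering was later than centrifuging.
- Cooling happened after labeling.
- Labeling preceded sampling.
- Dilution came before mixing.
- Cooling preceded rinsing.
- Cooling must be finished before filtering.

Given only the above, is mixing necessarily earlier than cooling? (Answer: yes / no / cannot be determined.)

Tracing the constraints gives cooling → rinsing → mixing, so cooling must come before mixing.
That means mixing cannot be before cooling.

no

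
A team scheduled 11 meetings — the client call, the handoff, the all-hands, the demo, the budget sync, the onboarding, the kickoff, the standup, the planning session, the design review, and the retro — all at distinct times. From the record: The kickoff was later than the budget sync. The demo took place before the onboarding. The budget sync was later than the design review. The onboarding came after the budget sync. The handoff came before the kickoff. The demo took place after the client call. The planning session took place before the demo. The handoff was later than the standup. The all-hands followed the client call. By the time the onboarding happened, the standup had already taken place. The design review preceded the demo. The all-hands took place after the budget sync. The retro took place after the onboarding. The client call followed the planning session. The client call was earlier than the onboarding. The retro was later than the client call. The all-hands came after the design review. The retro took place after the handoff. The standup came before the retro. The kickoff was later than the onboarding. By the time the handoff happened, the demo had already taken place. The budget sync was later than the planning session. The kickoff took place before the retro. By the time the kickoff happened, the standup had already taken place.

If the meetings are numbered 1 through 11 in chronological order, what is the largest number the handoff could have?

9

The handoff must come before the kickoff and the retro — 2 meetings forced after it.
Everything else can be placed before the handoff in some valid order, so the handoff can sit as late as position 11 − 2 = 9.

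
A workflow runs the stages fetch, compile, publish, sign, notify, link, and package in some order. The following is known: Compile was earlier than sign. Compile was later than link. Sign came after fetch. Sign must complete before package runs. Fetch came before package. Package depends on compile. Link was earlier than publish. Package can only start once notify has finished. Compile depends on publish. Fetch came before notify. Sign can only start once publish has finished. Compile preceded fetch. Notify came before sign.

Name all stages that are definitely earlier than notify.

Directly stated before notify: fetch.
Compile reaches notify via compile → fetch → notify.
Link reaches notify via link → compile → fetch → notify.
Publish reaches notify via publish → compile → fetch → notify.
No chain forces package (or any of the others) ahead of notify.

compile, fetch, link, publish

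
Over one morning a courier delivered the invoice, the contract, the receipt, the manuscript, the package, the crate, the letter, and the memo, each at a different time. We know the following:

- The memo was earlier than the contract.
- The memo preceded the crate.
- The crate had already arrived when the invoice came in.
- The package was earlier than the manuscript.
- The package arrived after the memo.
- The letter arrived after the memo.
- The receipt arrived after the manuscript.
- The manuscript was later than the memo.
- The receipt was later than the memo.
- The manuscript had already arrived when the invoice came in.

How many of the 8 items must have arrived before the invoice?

4

Directly stated before the invoice: the crate and the manuscript.
The memo reaches the invoice via the memo → the manuscript → the invoice.
The package reaches the invoice via the package → the manuscript → the invoice.
That's the crate, the manuscript, the memo, and the package — 4 in all.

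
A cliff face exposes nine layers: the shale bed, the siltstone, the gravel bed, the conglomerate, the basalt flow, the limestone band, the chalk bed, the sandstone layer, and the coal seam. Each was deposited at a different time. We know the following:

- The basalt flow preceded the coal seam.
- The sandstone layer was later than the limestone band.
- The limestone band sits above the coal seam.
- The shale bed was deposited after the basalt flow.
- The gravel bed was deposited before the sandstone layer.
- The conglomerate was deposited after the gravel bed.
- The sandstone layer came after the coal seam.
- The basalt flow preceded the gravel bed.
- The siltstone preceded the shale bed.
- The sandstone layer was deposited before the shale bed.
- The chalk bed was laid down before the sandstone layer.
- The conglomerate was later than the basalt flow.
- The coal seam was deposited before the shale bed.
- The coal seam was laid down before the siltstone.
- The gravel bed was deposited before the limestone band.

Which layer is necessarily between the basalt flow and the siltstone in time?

the coal seam

Tracing the constraints gives the basalt flow → the coal seam → the siltstone, so the coal seam sits after the basalt flow and before the siltstone.
No other layer is forced both after the basalt flow and before the siltstone.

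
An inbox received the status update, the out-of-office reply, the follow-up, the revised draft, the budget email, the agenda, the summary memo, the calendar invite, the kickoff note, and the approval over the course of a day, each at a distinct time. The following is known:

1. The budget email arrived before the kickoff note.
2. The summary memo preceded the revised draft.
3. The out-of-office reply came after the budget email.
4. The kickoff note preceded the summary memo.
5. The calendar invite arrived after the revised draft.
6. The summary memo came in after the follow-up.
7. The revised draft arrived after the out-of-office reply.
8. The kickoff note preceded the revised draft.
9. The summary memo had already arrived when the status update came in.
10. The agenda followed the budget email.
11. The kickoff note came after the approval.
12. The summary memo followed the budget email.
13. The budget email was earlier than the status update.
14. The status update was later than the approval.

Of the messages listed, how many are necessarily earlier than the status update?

Directly stated before the status update: the approval, the budget email, and the summary memo.
The follow-up reaches the status update via the follow-up → the summary memo → the status update.
The kickoff note reaches the status update via the kickoff note → the summary memo → the status update.
No chain forces the out-of-office reply (or any of the others) ahead of the status update.
That's the approval, the budget email, the follow-up, the kickoff note, and the summary memo — 5 in all.

5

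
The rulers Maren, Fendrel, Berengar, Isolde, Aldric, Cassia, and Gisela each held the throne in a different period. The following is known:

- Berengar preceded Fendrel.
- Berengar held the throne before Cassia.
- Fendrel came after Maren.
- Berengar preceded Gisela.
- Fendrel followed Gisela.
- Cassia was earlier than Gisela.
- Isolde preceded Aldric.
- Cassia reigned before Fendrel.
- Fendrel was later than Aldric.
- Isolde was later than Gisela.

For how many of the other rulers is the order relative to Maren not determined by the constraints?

Forced after Maren: Fendrel.
That leaves Aldric, Berengar, Cassia, Gisela, and Isolde with no forced order relative to Maren — 5.

5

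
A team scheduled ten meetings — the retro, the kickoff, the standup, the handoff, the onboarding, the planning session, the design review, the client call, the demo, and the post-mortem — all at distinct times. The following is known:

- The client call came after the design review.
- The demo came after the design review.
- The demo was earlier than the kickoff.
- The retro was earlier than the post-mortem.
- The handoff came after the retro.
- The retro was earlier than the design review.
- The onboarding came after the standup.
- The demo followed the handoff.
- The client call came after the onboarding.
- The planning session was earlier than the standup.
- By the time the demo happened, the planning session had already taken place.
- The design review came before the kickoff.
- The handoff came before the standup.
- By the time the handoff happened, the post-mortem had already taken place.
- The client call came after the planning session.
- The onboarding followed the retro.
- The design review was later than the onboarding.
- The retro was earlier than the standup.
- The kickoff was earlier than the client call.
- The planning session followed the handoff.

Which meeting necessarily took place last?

the client call

Every other meeting has a chain of constraints placing it before the client call, so the client call is last.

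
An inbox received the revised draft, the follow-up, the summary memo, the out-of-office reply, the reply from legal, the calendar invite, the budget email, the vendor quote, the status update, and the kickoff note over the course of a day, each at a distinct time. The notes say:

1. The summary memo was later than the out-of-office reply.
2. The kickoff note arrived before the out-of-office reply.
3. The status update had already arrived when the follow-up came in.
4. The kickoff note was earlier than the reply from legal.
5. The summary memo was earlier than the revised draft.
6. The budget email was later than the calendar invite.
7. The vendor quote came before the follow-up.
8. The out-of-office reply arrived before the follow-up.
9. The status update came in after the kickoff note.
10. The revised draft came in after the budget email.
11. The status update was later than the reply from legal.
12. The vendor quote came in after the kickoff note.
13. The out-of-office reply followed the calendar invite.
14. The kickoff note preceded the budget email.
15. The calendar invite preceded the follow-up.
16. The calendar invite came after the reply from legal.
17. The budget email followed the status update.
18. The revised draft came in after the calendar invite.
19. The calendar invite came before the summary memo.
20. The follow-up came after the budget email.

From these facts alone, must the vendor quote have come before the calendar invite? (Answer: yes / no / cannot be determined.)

cannot be determined

No chain of stated constraints runs from the vendor quote to the calendar invite, and none runs from the calendar invite to the vendor quote either.
So the relative order of the vendor quote and the calendar invite is not fixed by the given facts.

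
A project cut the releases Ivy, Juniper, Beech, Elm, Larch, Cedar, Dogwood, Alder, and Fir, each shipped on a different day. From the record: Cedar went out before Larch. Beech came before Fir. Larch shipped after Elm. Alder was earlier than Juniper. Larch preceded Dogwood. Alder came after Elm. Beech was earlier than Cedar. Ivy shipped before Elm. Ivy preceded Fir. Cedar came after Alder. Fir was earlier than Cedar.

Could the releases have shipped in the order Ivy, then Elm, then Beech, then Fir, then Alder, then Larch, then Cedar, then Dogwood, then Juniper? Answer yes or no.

no

The constraints require Cedar before Larch, but in the proposed sequence Larch appears ahead of Cedar. That one violation is enough.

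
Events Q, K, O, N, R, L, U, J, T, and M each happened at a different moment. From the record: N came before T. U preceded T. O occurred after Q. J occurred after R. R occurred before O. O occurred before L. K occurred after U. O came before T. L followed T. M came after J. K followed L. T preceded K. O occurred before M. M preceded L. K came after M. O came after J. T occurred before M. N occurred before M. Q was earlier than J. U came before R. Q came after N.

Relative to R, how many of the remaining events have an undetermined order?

Forced before R: U; forced after R: J, K, L, M, O, and T.
That leaves N and Q with no forced order relative to R — 2.

2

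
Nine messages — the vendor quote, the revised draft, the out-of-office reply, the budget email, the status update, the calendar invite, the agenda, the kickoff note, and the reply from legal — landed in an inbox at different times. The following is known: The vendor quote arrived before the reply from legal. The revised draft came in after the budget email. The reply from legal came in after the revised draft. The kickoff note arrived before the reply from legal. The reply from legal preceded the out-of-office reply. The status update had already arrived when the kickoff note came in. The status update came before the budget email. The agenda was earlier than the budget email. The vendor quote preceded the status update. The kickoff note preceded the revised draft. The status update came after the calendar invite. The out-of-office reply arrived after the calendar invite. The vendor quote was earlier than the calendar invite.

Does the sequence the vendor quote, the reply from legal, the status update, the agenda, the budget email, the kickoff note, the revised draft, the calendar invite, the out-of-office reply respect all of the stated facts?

The constraints require the kickoff note before the reply from legal, but in the proposed sequence the reply from legal appears ahead of the kickoff note. That one violation is enough.

no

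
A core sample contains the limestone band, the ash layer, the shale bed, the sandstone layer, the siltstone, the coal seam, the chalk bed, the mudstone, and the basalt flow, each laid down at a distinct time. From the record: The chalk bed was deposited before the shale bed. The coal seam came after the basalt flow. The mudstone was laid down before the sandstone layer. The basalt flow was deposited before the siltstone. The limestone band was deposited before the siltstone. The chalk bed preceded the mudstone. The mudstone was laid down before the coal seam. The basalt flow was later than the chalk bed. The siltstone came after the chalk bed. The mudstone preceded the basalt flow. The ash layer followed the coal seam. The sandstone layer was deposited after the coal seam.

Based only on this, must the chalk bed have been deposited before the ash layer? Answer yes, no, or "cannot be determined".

yes

Chain the constraints: the chalk bed → the mudstone → the coal seam → the ash layer. Each link is directly stated, so the chalk bed comes before the ash layer.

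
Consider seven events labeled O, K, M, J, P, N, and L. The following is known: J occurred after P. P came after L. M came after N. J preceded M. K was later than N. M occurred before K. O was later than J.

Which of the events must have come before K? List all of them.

Directly stated before K: M and N.
J reaches K via J → M → K.
L reaches K via L → P → J → M → K.
P reaches K via P → J → M → K.

J, L, M, N, P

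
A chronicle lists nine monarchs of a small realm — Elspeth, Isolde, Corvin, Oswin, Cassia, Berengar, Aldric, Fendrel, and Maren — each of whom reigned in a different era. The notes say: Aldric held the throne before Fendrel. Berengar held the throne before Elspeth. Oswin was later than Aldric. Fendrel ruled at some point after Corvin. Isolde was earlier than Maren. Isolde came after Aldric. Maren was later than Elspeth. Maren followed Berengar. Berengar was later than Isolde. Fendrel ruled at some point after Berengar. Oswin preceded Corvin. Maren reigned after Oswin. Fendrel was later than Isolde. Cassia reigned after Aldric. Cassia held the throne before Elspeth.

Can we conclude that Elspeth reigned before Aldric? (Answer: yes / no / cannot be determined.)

no

Tracing the constraints gives Aldric → Cassia → Elspeth, so Aldric must come before Elspeth.
That means Elspeth cannot be before Aldric.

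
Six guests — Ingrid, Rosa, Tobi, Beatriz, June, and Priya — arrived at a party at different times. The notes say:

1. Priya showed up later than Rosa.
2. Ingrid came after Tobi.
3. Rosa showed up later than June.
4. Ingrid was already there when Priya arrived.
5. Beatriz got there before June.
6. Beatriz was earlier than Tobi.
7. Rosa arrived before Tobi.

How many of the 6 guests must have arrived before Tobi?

Directly stated before Tobi: Beatriz and Rosa.
June reaches Tobi via June → Rosa → Tobi.
No chain forces Ingrid (or any of the others) ahead of Tobi.
That's Beatriz, June, and Rosa — 3 in all.

3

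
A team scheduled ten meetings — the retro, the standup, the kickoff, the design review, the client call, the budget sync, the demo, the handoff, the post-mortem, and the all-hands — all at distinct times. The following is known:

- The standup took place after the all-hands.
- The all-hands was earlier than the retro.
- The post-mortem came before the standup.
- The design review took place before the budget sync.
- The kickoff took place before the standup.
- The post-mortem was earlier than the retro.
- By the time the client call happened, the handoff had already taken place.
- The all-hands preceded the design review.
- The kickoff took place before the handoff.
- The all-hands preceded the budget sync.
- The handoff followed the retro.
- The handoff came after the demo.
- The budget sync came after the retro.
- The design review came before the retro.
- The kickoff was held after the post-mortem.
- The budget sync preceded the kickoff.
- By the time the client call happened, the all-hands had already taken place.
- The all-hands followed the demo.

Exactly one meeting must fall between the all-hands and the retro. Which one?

Tracing the constraints gives the all-hands → the design review → the retro, so the design review sits after the all-hands and before the retro.
No other meeting is forced both after the all-hands and before the retro.

the design review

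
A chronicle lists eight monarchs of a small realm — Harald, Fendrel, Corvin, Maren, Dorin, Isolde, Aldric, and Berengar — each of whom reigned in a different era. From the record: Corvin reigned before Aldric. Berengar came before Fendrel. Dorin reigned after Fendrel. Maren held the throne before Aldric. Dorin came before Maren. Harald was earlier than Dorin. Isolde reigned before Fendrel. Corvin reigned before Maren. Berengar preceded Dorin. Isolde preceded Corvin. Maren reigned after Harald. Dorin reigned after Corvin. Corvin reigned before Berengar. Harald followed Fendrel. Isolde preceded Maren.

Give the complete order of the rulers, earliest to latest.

Isolde, Corvin, Berengar, Fendrel, Harald, Dorin, Maren, Aldric

The constraints fix every adjacent pair, so only one ordering works:
Isolde → Corvin → Berengar → Fendrel → Harald → Dorin → Maren → Aldric.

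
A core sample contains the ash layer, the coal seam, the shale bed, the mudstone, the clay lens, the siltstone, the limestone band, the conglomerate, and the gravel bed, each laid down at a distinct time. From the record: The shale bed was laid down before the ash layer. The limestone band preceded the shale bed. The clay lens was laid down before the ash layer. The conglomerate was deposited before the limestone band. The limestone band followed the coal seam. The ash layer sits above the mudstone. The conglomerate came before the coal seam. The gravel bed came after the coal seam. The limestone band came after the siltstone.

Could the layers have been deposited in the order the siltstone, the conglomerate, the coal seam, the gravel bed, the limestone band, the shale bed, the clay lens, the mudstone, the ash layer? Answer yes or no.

Check each stated constraint against the proposed order — e.g. the shale bed is ahead of the ash layer; the siltstone is ahead of the limestone band. Every pair is in the required order; nothing is violated.

yes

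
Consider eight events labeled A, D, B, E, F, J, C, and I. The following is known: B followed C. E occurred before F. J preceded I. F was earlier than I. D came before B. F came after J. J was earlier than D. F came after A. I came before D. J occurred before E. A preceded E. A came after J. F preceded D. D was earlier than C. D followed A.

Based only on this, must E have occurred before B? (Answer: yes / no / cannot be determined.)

Chain the constraints: E → F → D → B. Each link is directly stated, so E comes before B.

yes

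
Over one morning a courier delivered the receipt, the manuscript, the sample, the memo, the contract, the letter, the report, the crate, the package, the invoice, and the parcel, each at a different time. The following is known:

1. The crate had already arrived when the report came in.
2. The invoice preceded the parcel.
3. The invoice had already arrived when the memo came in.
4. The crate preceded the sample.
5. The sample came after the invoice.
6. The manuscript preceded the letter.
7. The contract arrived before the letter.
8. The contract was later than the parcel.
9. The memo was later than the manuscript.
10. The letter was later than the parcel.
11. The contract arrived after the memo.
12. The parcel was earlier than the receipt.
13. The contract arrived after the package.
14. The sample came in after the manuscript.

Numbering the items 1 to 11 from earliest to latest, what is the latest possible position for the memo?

9

The memo must come before the contract and the letter — 2 items forced after it.
Everything else can be placed before the memo in some valid order, so the memo can sit as late as position 11 − 2 = 9.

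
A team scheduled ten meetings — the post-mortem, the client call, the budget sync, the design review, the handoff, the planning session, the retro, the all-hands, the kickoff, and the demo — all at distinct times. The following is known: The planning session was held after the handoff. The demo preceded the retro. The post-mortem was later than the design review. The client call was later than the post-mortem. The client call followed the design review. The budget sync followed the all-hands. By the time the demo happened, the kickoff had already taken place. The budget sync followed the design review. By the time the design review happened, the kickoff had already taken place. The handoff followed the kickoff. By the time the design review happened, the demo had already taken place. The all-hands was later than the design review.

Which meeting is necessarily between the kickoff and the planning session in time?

the handoff

Tracing the constraints gives the kickoff → the handoff → the planning session, so the handoff sits after the kickoff and before the planning session.
No other meeting is forced both after the kickoff and before the planning session.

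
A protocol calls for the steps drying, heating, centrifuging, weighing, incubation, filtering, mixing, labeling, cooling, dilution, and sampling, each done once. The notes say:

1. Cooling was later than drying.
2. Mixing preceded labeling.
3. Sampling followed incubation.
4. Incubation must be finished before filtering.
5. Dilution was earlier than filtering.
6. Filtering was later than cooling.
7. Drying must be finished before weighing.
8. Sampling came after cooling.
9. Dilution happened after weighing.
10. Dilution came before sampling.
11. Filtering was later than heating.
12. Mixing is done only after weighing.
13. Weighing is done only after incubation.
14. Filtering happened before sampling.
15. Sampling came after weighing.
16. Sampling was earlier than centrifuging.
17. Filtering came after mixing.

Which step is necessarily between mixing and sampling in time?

Tracing the constraints gives mixing → filtering → sampling, so filtering sits after mixing and before sampling.
No other step is forced both after mixing and before sampling.

filtering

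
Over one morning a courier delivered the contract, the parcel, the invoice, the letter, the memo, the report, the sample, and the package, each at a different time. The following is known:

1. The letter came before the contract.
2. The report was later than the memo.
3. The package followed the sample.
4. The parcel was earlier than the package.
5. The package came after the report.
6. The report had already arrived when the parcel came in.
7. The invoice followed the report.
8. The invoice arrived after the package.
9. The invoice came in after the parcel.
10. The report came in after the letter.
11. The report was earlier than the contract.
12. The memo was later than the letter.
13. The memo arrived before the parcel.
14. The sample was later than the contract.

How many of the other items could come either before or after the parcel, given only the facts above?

2

Forced before the parcel: the letter, the memo, and the report; forced after the parcel: the invoice and the package.
That leaves the contract and the sample with no forced order relative to the parcel — 2.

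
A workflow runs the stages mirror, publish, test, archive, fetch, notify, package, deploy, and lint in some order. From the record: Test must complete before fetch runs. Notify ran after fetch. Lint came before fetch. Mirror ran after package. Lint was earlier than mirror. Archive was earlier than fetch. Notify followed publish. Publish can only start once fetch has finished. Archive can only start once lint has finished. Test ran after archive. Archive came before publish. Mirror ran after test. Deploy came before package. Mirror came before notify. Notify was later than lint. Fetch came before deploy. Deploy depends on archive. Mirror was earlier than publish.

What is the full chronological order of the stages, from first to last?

The constraints fix every adjacent pair, so only one ordering works:
lint → archive → test → fetch → deploy → package → mirror → publish → notify.

lint, archive, test, fetch, deploy, package, mirror, publish, notify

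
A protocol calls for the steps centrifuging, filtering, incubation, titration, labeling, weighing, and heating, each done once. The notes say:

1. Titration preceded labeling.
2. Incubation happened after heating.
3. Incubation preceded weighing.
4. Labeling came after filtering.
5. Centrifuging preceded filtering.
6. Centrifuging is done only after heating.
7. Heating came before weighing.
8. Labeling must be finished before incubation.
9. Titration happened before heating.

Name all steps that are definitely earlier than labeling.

Directly stated before labeling: filtering and titration.
Centrifuging reaches labeling via centrifuging → filtering → labeling.
Heating reaches labeling via heating → centrifuging → filtering → labeling.

centrifuging, filtering, heating, titration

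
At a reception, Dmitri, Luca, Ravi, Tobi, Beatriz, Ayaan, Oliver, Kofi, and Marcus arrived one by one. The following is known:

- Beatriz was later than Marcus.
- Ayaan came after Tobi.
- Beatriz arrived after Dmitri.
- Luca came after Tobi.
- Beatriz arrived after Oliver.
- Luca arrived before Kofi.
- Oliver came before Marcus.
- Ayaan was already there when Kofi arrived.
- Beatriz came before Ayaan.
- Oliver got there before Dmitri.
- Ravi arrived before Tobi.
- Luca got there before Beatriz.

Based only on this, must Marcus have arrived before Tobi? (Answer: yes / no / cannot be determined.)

No chain of stated constraints runs from Marcus to Tobi, and none runs from Tobi to Marcus either.
So the relative order of Marcus and Tobi is not fixed by the given facts.

cannot be determined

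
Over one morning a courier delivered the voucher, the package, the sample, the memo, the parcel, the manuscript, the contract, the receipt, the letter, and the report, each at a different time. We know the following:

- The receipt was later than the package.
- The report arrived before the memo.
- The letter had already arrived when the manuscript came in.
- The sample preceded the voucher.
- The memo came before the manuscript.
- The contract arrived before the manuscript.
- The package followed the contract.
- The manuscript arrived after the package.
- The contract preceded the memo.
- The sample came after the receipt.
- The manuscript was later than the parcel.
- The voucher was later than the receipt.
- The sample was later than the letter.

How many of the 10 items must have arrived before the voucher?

5

Directly stated before the voucher: the receipt and the sample.
The contract reaches the voucher via the contract → the package → the receipt → the voucher.
The letter reaches the voucher via the letter → the sample → the voucher.
The package reaches the voucher via the package → the receipt → the voucher.
No chain forces the parcel (or any of the others) ahead of the voucher.
That's the contract, the letter, the package, the receipt, and the sample — 5 in all.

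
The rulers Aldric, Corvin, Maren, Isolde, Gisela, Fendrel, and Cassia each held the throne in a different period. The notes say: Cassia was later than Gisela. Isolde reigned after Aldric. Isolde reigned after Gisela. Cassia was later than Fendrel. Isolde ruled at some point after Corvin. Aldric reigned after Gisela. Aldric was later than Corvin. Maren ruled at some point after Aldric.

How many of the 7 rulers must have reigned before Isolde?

Directly stated before Isolde: Aldric, Corvin, and Gisela.
That's Aldric, Corvin, and Gisela — 3 in all.

3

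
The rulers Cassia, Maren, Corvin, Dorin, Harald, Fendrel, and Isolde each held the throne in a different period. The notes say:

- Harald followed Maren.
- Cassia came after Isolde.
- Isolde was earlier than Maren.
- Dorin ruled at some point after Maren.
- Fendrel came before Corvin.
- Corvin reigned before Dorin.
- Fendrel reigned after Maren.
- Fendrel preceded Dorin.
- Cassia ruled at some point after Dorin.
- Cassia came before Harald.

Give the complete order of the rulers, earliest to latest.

The constraints fix every adjacent pair, so only one ordering works:
Isolde → Maren → Fendrel → Corvin → Dorin → Cassia → Harald.

Isolde, Maren, Fendrel, Corvin, Dorin, Cassia, Harald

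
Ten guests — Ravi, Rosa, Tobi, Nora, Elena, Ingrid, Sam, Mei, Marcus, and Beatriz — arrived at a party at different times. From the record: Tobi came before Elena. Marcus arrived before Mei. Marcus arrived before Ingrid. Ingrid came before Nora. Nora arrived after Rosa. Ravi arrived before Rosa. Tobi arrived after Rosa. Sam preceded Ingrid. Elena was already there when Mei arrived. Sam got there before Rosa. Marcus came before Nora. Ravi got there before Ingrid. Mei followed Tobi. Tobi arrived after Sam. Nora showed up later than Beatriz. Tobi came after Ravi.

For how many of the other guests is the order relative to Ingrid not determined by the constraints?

5

Forced before Ingrid: Marcus, Ravi, and Sam; forced after Ingrid: Nora.
That leaves Beatriz, Elena, Mei, Rosa, and Tobi with no forced order relative to Ingrid — 5.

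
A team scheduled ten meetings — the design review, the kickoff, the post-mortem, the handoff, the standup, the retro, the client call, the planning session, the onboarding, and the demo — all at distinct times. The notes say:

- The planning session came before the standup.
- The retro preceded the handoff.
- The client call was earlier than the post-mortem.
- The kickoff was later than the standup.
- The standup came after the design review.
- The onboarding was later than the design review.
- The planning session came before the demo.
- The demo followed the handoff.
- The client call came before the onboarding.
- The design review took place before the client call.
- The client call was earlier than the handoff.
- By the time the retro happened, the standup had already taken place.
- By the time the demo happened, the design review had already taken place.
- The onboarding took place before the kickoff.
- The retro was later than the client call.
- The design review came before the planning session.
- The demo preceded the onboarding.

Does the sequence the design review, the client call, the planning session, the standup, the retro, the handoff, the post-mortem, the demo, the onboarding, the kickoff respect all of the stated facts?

yes

Check each stated constraint against the proposed order — e.g. the design review is ahead of the demo; the design review is ahead of the onboarding. Every pair is in the required order; nothing is violated.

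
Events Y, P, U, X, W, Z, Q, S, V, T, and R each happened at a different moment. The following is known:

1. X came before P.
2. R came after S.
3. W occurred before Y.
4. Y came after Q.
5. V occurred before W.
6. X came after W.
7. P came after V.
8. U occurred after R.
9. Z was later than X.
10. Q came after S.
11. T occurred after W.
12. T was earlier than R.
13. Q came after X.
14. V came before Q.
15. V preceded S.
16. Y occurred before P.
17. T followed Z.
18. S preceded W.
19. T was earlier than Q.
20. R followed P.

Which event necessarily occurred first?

V has a chain of constraints placing it before every other event, so V must be first.

V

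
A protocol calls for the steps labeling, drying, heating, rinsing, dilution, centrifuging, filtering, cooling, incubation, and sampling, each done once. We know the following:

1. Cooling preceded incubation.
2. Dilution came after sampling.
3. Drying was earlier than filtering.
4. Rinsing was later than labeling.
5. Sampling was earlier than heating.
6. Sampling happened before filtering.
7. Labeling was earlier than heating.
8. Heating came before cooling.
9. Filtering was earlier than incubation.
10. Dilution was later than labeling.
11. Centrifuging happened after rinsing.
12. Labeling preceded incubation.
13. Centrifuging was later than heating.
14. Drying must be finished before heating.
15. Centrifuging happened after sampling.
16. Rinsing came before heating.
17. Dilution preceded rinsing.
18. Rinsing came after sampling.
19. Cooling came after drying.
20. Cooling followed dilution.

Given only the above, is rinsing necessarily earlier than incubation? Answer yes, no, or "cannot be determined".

yes

Chain the constraints: rinsing → heating → cooling → incubation. Each link is directly stated, so rinsing comes before incubation.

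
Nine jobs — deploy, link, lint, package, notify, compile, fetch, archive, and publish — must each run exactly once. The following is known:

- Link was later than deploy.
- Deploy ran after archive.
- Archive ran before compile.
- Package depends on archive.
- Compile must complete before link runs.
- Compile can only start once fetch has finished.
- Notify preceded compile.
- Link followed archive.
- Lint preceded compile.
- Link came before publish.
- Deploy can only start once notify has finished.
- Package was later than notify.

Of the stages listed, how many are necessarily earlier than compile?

Directly stated before compile: archive, fetch, lint, and notify.
That's archive, fetch, lint, and notify — 4 in all.

4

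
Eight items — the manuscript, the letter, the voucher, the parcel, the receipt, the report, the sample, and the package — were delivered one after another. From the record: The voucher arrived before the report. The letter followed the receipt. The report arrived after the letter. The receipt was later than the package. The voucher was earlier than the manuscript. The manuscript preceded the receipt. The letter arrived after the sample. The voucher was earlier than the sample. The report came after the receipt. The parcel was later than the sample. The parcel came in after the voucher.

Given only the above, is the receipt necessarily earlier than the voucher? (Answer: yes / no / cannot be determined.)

no

Tracing the constraints gives the voucher → the manuscript → the receipt, so the voucher must come before the receipt.
That means the receipt cannot be before the voucher.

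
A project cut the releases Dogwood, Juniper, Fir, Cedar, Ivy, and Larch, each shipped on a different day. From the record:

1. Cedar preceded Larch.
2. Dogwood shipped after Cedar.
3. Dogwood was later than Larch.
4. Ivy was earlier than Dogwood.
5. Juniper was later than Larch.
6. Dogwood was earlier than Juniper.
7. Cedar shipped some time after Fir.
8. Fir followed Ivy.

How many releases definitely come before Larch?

3

Directly stated before Larch: Cedar.
Fir reaches Larch via Fir → Cedar → Larch.
Ivy reaches Larch via Ivy → Fir → Cedar → Larch.
No chain forces Juniper (or any of the others) ahead of Larch.
That's Cedar, Fir, and Ivy — 3 in all.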